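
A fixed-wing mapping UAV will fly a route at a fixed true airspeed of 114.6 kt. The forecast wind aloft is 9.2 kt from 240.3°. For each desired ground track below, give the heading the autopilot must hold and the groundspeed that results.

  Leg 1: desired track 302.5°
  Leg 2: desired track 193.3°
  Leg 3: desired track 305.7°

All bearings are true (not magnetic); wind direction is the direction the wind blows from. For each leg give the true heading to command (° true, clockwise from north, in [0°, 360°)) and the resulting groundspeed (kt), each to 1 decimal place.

Leg 1: heading=298.4°, groundspeed=110.0 kt
Leg 2: heading=196.7°, groundspeed=108.1 kt
Leg 3: heading=301.5°, groundspeed=110.5 kt

Leg 1: desired track 302.5°; wind correction -4.1° → command heading 298.4°, groundspeed 110.0 kt
Leg 2: desired track 193.3°; wind correction +3.4° → command heading 196.7°, groundspeed 108.1 kt
Leg 3: desired track 305.7°; wind correction -4.2° → command heading 301.5°, groundspeed 110.5 kt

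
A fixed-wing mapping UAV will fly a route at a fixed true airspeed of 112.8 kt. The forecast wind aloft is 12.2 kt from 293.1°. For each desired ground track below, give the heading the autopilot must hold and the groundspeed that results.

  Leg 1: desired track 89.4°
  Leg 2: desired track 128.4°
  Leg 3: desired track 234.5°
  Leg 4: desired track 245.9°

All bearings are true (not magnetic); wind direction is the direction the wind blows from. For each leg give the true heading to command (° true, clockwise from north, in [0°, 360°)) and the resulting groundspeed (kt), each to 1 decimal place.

Leg 1: heading=86.9°, groundspeed=123.9 kt
Leg 2: heading=130.0°, groundspeed=124.5 kt
Leg 3: heading=239.8°, groundspeed=106.0 kt
Leg 4: heading=250.5°, groundspeed=104.2 kt

Leg 1: desired track 89.4°; wind correction -2.5° → command heading 86.9°, groundspeed 123.9 kt
Leg 2: desired track 128.4°; wind correction +1.6° → command heading 130.0°, groundspeed 124.5 kt
Leg 3: desired track 234.5°; wind correction +5.3° → command heading 239.8°, groundspeed 106.0 kt
Leg 4: desired track 245.9°; wind correction +4.6° → command heading 250.5°, groundspeed 104.2 kt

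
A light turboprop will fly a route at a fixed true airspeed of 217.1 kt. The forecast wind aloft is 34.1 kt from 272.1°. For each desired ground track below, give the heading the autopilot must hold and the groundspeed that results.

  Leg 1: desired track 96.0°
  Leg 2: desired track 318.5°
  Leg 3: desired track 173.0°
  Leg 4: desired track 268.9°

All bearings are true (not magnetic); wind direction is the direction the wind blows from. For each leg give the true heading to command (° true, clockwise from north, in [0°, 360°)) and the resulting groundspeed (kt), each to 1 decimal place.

Leg 1: desired track 96.0°; wind correction +0.6° → command heading 96.6°, groundspeed 251.1 kt
Leg 2: desired track 318.5°; wind correction -6.5° → command heading 312.0°, groundspeed 192.2 kt
Leg 3: desired track 173.0°; wind correction +8.9° → command heading 181.9°, groundspeed 219.9 kt
Leg 4: desired track 268.9°; wind correction +0.5° → command heading 269.4°, groundspeed 183.0 kt

Leg 1: heading=96.6°, groundspeed=251.1 kt
Leg 2: heading=312.0°, groundspeed=192.2 kt
Leg 3: heading=181.9°, groundspeed=219.9 kt
Leg 4: heading=269.4°, groundspeed=183.0 kt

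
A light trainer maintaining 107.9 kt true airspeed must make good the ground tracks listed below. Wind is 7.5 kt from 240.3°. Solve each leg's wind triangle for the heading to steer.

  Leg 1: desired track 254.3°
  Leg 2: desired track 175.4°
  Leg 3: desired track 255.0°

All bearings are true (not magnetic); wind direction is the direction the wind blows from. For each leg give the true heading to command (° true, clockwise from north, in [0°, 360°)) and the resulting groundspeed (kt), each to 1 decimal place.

Leg 1: heading=253.3°, groundspeed=100.6 kt
Leg 2: heading=179.0°, groundspeed=104.5 kt
Leg 3: heading=254.0°, groundspeed=100.6 kt

Leg 1: desired track 254.3°; wind correction -1.0° → command heading 253.3°, groundspeed 100.6 kt
Leg 2: desired track 175.4°; wind correction +3.6° → command heading 179.0°, groundspeed 104.5 kt
Leg 3: desired track 255.0°; wind correction -1.0° → command heading 254.0°, groundspeed 100.6 kt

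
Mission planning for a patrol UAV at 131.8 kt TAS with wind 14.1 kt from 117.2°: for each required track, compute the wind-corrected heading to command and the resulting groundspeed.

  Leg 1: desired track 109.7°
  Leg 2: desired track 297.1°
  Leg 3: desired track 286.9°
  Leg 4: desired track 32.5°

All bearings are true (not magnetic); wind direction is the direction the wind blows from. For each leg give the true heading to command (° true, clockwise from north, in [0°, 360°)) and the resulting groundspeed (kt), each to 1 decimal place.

Leg 1: desired track 109.7°; wind correction +0.8° → command heading 110.5°, groundspeed 117.8 kt
Leg 2: desired track 297.1°; wind correction +0.0° → command heading 297.1°, groundspeed 145.9 kt
Leg 3: desired track 286.9°; wind correction -1.1° → command heading 285.8°, groundspeed 145.6 kt
Leg 4: desired track 32.5°; wind correction +6.1° → command heading 38.6°, groundspeed 129.7 kt

Leg 1: heading=110.5°, groundspeed=117.8 kt
Leg 2: heading=297.1°, groundspeed=145.9 kt
Leg 3: heading=285.8°, groundspeed=145.6 kt
Leg 4: heading=38.6°, groundspeed=129.7 kt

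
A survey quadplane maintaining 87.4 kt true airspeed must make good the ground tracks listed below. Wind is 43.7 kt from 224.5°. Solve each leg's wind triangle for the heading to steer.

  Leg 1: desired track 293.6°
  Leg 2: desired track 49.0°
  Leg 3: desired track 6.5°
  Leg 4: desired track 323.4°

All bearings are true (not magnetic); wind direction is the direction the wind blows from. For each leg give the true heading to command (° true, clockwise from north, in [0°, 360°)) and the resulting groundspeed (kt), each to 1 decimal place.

Leg 1: desired track 293.6°; wind correction -27.8° → command heading 265.8°, groundspeed 61.7 kt
Leg 2: desired track 49.0°; wind correction +2.2° → command heading 51.2°, groundspeed 130.9 kt
Leg 3: desired track 6.5°; wind correction -17.9° → command heading 348.6°, groundspeed 117.6 kt
Leg 4: desired track 323.4°; wind correction -29.6° → command heading 293.8°, groundspeed 82.8 kt

Leg 1: heading=265.8°, groundspeed=61.7 kt
Leg 2: heading=51.2°, groundspeed=130.9 kt
Leg 3: heading=348.6°, groundspeed=117.6 kt
Leg 4: heading=293.8°, groundspeed=82.8 kt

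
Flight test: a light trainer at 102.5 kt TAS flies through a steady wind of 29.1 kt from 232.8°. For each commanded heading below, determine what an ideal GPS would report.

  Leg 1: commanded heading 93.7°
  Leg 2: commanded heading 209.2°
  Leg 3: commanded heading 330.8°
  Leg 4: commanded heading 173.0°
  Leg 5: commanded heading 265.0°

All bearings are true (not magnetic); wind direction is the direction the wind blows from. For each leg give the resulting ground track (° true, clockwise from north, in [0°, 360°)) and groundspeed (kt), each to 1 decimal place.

Leg 1: track=85.0°, groundspeed=125.9 kt
Leg 2: track=200.5°, groundspeed=76.7 kt
Leg 3: track=345.9°, groundspeed=110.4 kt
Leg 4: track=157.0°, groundspeed=91.4 kt
Leg 5: track=276.3°, groundspeed=79.4 kt

Leg 1: heading 93.7°; drift -8.7° → track 85.0°, groundspeed 125.9 kt
Leg 2: heading 209.2°; drift -8.7° → track 200.5°, groundspeed 76.7 kt
Leg 3: heading 330.8°; drift +15.1° → track 345.9°, groundspeed 110.4 kt
Leg 4: heading 173.0°; drift -16.0° → track 157.0°, groundspeed 91.4 kt
Leg 5: heading 265.0°; drift +11.3° → track 276.3°, groundspeed 79.4 kt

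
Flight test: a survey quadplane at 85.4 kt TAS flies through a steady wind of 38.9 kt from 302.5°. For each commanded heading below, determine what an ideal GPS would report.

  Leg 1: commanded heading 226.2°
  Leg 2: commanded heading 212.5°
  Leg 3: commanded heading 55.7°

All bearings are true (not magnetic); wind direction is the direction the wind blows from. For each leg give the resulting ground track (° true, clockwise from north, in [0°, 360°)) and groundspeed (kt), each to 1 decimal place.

Leg 1: heading 226.2°; drift -26.4° → track 199.8°, groundspeed 85.0 kt
Leg 2: heading 212.5°; drift -24.5° → track 188.0°, groundspeed 93.8 kt
Leg 3: heading 55.7°; drift +19.5° → track 75.2°, groundspeed 106.9 kt

Leg 1: track=199.8°, groundspeed=85.0 kt
Leg 2: track=188.0°, groundspeed=93.8 kt
Leg 3: track=75.2°, groundspeed=106.9 kt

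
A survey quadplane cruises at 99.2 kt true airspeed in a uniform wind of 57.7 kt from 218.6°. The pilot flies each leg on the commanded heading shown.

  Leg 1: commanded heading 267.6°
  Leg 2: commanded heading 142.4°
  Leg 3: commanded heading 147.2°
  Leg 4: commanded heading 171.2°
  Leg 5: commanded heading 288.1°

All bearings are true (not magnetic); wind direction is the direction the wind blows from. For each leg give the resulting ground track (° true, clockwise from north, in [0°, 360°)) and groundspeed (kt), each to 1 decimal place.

Leg 1: track=303.0°, groundspeed=75.2 kt
Leg 2: track=109.1°, groundspeed=102.2 kt
Leg 3: track=113.1°, groundspeed=97.6 kt
Leg 4: track=136.0°, groundspeed=73.6 kt
Leg 5: track=322.5°, groundspeed=95.7 kt

Leg 1: heading 267.6°; drift +35.4° → track 303.0°, groundspeed 75.2 kt
Leg 2: heading 142.4°; drift -33.3° → track 109.1°, groundspeed 102.2 kt
Leg 3: heading 147.2°; drift -34.1° → track 113.1°, groundspeed 97.6 kt
Leg 4: heading 171.2°; drift -35.2° → track 136.0°, groundspeed 73.6 kt
Leg 5: heading 288.1°; drift +34.4° → track 322.5°, groundspeed 95.7 kt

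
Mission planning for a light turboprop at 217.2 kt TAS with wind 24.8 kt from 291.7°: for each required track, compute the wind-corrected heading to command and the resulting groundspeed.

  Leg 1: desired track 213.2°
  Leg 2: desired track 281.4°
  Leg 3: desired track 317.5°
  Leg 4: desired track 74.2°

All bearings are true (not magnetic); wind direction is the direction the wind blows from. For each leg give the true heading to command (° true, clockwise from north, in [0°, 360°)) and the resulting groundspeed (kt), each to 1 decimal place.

Leg 1: heading=219.6°, groundspeed=210.9 kt
Leg 2: heading=282.6°, groundspeed=192.8 kt
Leg 3: heading=314.7°, groundspeed=194.6 kt
Leg 4: heading=70.2°, groundspeed=236.3 kt

Leg 1: desired track 213.2°; wind correction +6.4° → command heading 219.6°, groundspeed 210.9 kt
Leg 2: desired track 281.4°; wind correction +1.2° → command heading 282.6°, groundspeed 192.8 kt
Leg 3: desired track 317.5°; wind correction -2.8° → command heading 314.7°, groundspeed 194.6 kt
Leg 4: desired track 74.2°; wind correction -4.0° → command heading 70.2°, groundspeed 236.3 kt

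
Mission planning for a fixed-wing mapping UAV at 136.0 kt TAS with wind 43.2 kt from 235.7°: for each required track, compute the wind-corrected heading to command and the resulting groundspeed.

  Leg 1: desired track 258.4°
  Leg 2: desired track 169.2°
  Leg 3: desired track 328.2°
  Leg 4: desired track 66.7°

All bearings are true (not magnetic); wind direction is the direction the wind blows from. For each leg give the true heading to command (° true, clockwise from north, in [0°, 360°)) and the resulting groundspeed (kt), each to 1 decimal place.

Leg 1: heading=251.4°, groundspeed=95.1 kt
Leg 2: heading=186.1°, groundspeed=112.9 kt
Leg 3: heading=309.7°, groundspeed=130.9 kt
Leg 4: heading=70.2°, groundspeed=178.2 kt

Leg 1: desired track 258.4°; wind correction -7.0° → command heading 251.4°, groundspeed 95.1 kt
Leg 2: desired track 169.2°; wind correction +16.9° → command heading 186.1°, groundspeed 112.9 kt
Leg 3: desired track 328.2°; wind correction -18.5° → command heading 309.7°, groundspeed 130.9 kt
Leg 4: desired track 66.7°; wind correction +3.5° → command heading 70.2°, groundspeed 178.2 kt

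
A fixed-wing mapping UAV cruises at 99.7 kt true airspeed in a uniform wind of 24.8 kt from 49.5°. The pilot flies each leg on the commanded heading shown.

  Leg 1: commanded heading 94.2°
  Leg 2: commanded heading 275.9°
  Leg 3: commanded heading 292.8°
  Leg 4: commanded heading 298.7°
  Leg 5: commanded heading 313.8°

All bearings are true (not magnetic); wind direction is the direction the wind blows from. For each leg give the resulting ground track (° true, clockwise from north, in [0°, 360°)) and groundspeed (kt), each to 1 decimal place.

Leg 1: track=106.2°, groundspeed=83.9 kt
Leg 2: track=267.2°, groundspeed=118.2 kt
Leg 3: track=281.5°, groundspeed=113.0 kt
Leg 4: track=286.6°, groundspeed=111.0 kt
Leg 5: track=300.2°, groundspeed=105.1 kt

Leg 1: heading 94.2°; drift +12.0° → track 106.2°, groundspeed 83.9 kt
Leg 2: heading 275.9°; drift -8.7° → track 267.2°, groundspeed 118.2 kt
Leg 3: heading 292.8°; drift -11.3° → track 281.5°, groundspeed 113.0 kt
Leg 4: heading 298.7°; drift -12.1° → track 286.6°, groundspeed 111.0 kt
Leg 5: heading 313.8°; drift -13.6° → track 300.2°, groundspeed 105.1 kt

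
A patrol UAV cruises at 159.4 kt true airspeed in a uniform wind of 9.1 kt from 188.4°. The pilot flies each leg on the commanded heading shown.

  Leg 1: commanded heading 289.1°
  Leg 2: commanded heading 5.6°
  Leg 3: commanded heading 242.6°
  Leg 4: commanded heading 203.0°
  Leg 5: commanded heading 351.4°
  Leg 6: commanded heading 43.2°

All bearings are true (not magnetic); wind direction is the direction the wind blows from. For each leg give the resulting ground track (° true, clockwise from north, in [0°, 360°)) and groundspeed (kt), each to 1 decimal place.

Leg 1: track=292.3°, groundspeed=161.3 kt
Leg 2: track=5.8°, groundspeed=168.5 kt
Leg 3: track=245.3°, groundspeed=154.3 kt
Leg 4: track=203.9°, groundspeed=150.6 kt
Leg 5: track=352.3°, groundspeed=168.1 kt
Leg 6: track=41.4°, groundspeed=167.0 kt

Leg 1: heading 289.1°; drift +3.2° → track 292.3°, groundspeed 161.3 kt
Leg 2: heading 5.6°; drift +0.2° → track 5.8°, groundspeed 168.5 kt
Leg 3: heading 242.6°; drift +2.7° → track 245.3°, groundspeed 154.3 kt
Leg 4: heading 203.0°; drift +0.9° → track 203.9°, groundspeed 150.6 kt
Leg 5: heading 351.4°; drift +0.9° → track 352.3°, groundspeed 168.1 kt
Leg 6: heading 43.2°; drift -1.8° → track 41.4°, groundspeed 167.0 kt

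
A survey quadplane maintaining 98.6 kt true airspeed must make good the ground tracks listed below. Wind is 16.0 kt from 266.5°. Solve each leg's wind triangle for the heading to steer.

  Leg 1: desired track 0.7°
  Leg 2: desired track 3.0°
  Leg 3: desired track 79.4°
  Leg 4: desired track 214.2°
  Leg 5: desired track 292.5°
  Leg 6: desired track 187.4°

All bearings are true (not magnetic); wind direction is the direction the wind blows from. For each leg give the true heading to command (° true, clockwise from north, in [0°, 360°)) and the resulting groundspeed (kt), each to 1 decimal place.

Leg 1: heading=351.4°, groundspeed=98.5 kt
Leg 2: heading=353.7°, groundspeed=99.1 kt
Leg 3: heading=78.3°, groundspeed=114.5 kt
Leg 4: heading=221.6°, groundspeed=88.0 kt
Leg 5: heading=288.4°, groundspeed=84.0 kt
Leg 6: heading=196.6°, groundspeed=94.3 kt

Leg 1: desired track 0.7°; wind correction -9.3° → command heading 351.4°, groundspeed 98.5 kt
Leg 2: desired track 3.0°; wind correction -9.3° → command heading 353.7°, groundspeed 99.1 kt
Leg 3: desired track 79.4°; wind correction -1.1° → command heading 78.3°, groundspeed 114.5 kt
Leg 4: desired track 214.2°; wind correction +7.4° → command heading 221.6°, groundspeed 88.0 kt
Leg 5: desired track 292.5°; wind correction -4.1° → command heading 288.4°, groundspeed 84.0 kt
Leg 6: desired track 187.4°; wind correction +9.2° → command heading 196.6°, groundspeed 94.3 kt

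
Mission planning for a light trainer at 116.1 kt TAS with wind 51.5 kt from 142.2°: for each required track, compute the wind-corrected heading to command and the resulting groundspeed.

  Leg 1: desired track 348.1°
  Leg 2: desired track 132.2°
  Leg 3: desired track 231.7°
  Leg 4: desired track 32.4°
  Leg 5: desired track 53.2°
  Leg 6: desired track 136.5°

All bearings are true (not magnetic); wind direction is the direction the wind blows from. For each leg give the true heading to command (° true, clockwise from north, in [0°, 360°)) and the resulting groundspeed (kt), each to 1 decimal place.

Leg 1: heading=359.3°, groundspeed=160.2 kt
Leg 2: heading=136.6°, groundspeed=65.0 kt
Leg 3: heading=205.4°, groundspeed=103.6 kt
Leg 4: heading=57.1°, groundspeed=122.9 kt
Leg 5: heading=79.5°, groundspeed=103.2 kt
Leg 6: heading=139.0°, groundspeed=64.7 kt

Leg 1: desired track 348.1°; wind correction +11.2° → command heading 359.3°, groundspeed 160.2 kt
Leg 2: desired track 132.2°; wind correction +4.4° → command heading 136.6°, groundspeed 65.0 kt
Leg 3: desired track 231.7°; wind correction -26.3° → command heading 205.4°, groundspeed 103.6 kt
Leg 4: desired track 32.4°; wind correction +24.7° → command heading 57.1°, groundspeed 122.9 kt
Leg 5: desired track 53.2°; wind correction +26.3° → command heading 79.5°, groundspeed 103.2 kt
Leg 6: desired track 136.5°; wind correction +2.5° → command heading 139.0°, groundspeed 64.7 kt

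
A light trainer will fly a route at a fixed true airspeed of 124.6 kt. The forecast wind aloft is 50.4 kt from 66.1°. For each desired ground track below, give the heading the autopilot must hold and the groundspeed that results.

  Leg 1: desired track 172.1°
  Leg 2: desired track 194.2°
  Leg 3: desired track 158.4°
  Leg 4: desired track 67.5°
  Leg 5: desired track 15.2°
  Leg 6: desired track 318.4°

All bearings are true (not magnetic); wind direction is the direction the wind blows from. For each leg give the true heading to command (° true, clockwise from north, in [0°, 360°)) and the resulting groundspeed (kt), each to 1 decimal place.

Leg 1: desired track 172.1°; wind correction -22.9° → command heading 149.2°, groundspeed 128.7 kt
Leg 2: desired track 194.2°; wind correction -18.6° → command heading 175.6°, groundspeed 149.2 kt
Leg 3: desired track 158.4°; wind correction -23.8° → command heading 134.6°, groundspeed 116.0 kt
Leg 4: desired track 67.5°; wind correction -0.6° → command heading 66.9°, groundspeed 74.2 kt
Leg 5: desired track 15.2°; wind correction +18.3° → command heading 33.5°, groundspeed 86.5 kt
Leg 6: desired track 318.4°; wind correction +22.7° → command heading 341.1°, groundspeed 130.3 kt

Leg 1: heading=149.2°, groundspeed=128.7 kt
Leg 2: heading=175.6°, groundspeed=149.2 kt
Leg 3: heading=134.6°, groundspeed=116.0 kt
Leg 4: heading=66.9°, groundspeed=74.2 kt
Leg 5: heading=33.5°, groundspeed=86.5 kt
Leg 6: heading=341.1°, groundspeed=130.3 kt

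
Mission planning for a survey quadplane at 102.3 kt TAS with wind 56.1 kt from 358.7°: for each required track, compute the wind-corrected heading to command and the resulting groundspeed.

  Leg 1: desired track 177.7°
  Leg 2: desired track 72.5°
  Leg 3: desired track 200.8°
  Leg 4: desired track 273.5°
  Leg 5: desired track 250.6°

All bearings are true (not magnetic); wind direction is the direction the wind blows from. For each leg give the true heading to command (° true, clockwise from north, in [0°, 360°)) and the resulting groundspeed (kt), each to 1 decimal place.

Leg 1: heading=177.2°, groundspeed=158.4 kt
Leg 2: heading=40.7°, groundspeed=71.3 kt
Leg 3: heading=212.7°, groundspeed=152.1 kt
Leg 4: heading=306.6°, groundspeed=81.0 kt
Leg 5: heading=282.0°, groundspeed=104.7 kt

Leg 1: desired track 177.7°; wind correction -0.5° → command heading 177.2°, groundspeed 158.4 kt
Leg 2: desired track 72.5°; wind correction -31.8° → command heading 40.7°, groundspeed 71.3 kt
Leg 3: desired track 200.8°; wind correction +11.9° → command heading 212.7°, groundspeed 152.1 kt
Leg 4: desired track 273.5°; wind correction +33.1° → command heading 306.6°, groundspeed 81.0 kt
Leg 5: desired track 250.6°; wind correction +31.4° → command heading 282.0°, groundspeed 104.7 kt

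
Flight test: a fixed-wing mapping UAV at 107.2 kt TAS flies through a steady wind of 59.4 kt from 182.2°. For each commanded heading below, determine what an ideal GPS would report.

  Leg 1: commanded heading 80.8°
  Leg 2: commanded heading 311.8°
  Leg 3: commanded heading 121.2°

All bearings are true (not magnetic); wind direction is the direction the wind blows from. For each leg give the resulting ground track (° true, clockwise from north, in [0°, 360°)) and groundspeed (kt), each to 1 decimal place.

Leg 1: track=54.7°, groundspeed=132.4 kt
Leg 2: track=329.3°, groundspeed=152.1 kt
Leg 3: track=87.7°, groundspeed=94.1 kt

Leg 1: heading 80.8°; drift -26.1° → track 54.7°, groundspeed 132.4 kt
Leg 2: heading 311.8°; drift +17.5° → track 329.3°, groundspeed 152.1 kt
Leg 3: heading 121.2°; drift -33.5° → track 87.7°, groundspeed 94.1 kt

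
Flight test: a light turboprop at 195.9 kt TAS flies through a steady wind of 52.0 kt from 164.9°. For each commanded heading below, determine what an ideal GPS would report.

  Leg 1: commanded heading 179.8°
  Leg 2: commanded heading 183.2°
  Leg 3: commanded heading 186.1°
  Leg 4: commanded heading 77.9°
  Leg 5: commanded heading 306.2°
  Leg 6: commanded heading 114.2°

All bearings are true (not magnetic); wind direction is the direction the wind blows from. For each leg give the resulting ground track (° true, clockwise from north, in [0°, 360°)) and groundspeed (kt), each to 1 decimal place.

Leg 1: heading 179.8°; drift +5.2° → track 185.0°, groundspeed 146.3 kt
Leg 2: heading 183.2°; drift +6.4° → track 189.6°, groundspeed 147.4 kt
Leg 3: heading 186.1°; drift +7.3° → track 193.4°, groundspeed 148.6 kt
Leg 4: heading 77.9°; drift -15.0° → track 62.9°, groundspeed 200.0 kt
Leg 5: heading 306.2°; drift +7.8° → track 314.0°, groundspeed 238.7 kt
Leg 6: heading 114.2°; drift -13.9° → track 100.3°, groundspeed 167.9 kt

Leg 1: track=185.0°, groundspeed=146.3 kt
Leg 2: track=189.6°, groundspeed=147.4 kt
Leg 3: track=193.4°, groundspeed=148.6 kt
Leg 4: track=62.9°, groundspeed=200.0 kt
Leg 5: track=314.0°, groundspeed=238.7 kt
Leg 6: track=100.3°, groundspeed=167.9 kt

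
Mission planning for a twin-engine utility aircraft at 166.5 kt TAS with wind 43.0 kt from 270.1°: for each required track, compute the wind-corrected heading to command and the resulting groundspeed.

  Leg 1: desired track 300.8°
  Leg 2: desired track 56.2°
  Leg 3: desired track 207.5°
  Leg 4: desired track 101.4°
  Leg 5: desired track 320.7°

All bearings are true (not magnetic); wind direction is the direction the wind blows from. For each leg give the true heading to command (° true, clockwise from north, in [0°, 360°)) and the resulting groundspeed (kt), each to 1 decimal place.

Leg 1: desired track 300.8°; wind correction -7.6° → command heading 293.2°, groundspeed 128.1 kt
Leg 2: desired track 56.2°; wind correction -8.3° → command heading 47.9°, groundspeed 200.5 kt
Leg 3: desired track 207.5°; wind correction +13.3° → command heading 220.8°, groundspeed 142.3 kt
Leg 4: desired track 101.4°; wind correction +2.9° → command heading 104.3°, groundspeed 208.5 kt
Leg 5: desired track 320.7°; wind correction -11.5° → command heading 309.2°, groundspeed 135.9 kt

Leg 1: heading=293.2°, groundspeed=128.1 kt
Leg 2: heading=47.9°, groundspeed=200.5 kt
Leg 3: heading=220.8°, groundspeed=142.3 kt
Leg 4: heading=104.3°, groundspeed=208.5 kt
Leg 5: heading=309.2°, groundspeed=135.9 kt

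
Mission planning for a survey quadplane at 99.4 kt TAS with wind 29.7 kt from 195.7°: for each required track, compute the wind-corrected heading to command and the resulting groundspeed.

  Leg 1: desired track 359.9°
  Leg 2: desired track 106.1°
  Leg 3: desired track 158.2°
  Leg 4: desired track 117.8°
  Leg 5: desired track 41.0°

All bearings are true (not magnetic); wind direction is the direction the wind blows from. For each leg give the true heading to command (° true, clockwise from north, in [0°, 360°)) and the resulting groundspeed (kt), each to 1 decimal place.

Leg 1: desired track 359.9°; wind correction -4.7° → command heading 355.2°, groundspeed 127.6 kt
Leg 2: desired track 106.1°; wind correction +17.4° → command heading 123.5°, groundspeed 94.7 kt
Leg 3: desired track 158.2°; wind correction +10.5° → command heading 168.7°, groundspeed 74.2 kt
Leg 4: desired track 117.8°; wind correction +17.0° → command heading 134.8°, groundspeed 88.8 kt
Leg 5: desired track 41.0°; wind correction +7.3° → command heading 48.3°, groundspeed 125.4 kt

Leg 1: heading=355.2°, groundspeed=127.6 kt
Leg 2: heading=123.5°, groundspeed=94.7 kt
Leg 3: heading=168.7°, groundspeed=74.2 kt
Leg 4: heading=134.8°, groundspeed=88.8 kt
Leg 5: heading=48.3°, groundspeed=125.4 kt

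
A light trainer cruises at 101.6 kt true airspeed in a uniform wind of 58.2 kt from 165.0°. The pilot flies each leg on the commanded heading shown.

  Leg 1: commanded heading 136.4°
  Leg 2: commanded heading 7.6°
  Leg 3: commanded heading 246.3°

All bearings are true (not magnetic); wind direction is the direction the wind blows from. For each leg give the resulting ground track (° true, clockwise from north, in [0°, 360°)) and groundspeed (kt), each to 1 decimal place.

Leg 1: track=107.5°, groundspeed=57.7 kt
Leg 2: track=359.4°, groundspeed=156.9 kt
Leg 3: track=278.1°, groundspeed=109.2 kt

Leg 1: heading 136.4°; drift -28.9° → track 107.5°, groundspeed 57.7 kt
Leg 2: heading 7.6°; drift -8.2° → track 359.4°, groundspeed 156.9 kt
Leg 3: heading 246.3°; drift +31.8° → track 278.1°, groundspeed 109.2 kt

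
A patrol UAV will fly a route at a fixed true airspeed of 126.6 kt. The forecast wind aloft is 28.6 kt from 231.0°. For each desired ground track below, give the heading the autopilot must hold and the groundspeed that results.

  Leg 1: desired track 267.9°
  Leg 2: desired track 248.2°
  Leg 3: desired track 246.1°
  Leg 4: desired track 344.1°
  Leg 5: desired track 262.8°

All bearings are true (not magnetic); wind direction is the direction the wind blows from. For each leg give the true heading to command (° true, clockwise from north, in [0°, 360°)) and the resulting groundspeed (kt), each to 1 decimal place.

Leg 1: desired track 267.9°; wind correction -7.8° → command heading 260.1°, groundspeed 102.6 kt
Leg 2: desired track 248.2°; wind correction -3.8° → command heading 244.4°, groundspeed 99.0 kt
Leg 3: desired track 246.1°; wind correction -3.4° → command heading 242.7°, groundspeed 98.8 kt
Leg 4: desired track 344.1°; wind correction -12.0° → command heading 332.1°, groundspeed 135.1 kt
Leg 5: desired track 262.8°; wind correction -6.8° → command heading 256.0°, groundspeed 101.4 kt

Leg 1: heading=260.1°, groundspeed=102.6 kt
Leg 2: heading=244.4°, groundspeed=99.0 kt
Leg 3: heading=242.7°, groundspeed=98.8 kt
Leg 4: heading=332.1°, groundspeed=135.1 kt
Leg 5: heading=256.0°, groundspeed=101.4 kt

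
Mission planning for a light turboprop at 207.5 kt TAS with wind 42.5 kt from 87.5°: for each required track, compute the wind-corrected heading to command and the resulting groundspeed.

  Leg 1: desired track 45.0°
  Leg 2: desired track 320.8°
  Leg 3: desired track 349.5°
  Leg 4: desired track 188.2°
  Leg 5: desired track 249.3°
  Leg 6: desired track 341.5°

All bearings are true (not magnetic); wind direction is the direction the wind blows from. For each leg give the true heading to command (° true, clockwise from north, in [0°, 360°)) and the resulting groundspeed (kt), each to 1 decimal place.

Leg 1: desired track 45.0°; wind correction +8.0° → command heading 53.0°, groundspeed 174.2 kt
Leg 2: desired track 320.8°; wind correction +9.5° → command heading 330.3°, groundspeed 230.1 kt
Leg 3: desired track 349.5°; wind correction +11.7° → command heading 1.2°, groundspeed 209.1 kt
Leg 4: desired track 188.2°; wind correction -11.6° → command heading 176.6°, groundspeed 211.1 kt
Leg 5: desired track 249.3°; wind correction -3.7° → command heading 245.6°, groundspeed 247.4 kt
Leg 6: desired track 341.5°; wind correction +11.4° → command heading 352.9°, groundspeed 215.2 kt

Leg 1: heading=53.0°, groundspeed=174.2 kt
Leg 2: heading=330.3°, groundspeed=230.1 kt
Leg 3: heading=1.2°, groundspeed=209.1 kt
Leg 4: heading=176.6°, groundspeed=211.1 kt
Leg 5: heading=245.6°, groundspeed=247.4 kt
Leg 6: heading=352.9°, groundspeed=215.2 kt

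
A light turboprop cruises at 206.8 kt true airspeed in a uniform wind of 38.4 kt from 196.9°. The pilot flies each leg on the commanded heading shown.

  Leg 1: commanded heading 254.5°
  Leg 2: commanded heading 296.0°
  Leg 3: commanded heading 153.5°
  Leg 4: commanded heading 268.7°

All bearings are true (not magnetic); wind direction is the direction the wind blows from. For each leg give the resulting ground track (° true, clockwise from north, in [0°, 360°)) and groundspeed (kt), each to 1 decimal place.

Leg 1: track=264.4°, groundspeed=189.0 kt
Leg 2: track=306.1°, groundspeed=216.2 kt
Leg 3: track=145.1°, groundspeed=180.8 kt
Leg 4: track=279.3°, groundspeed=198.2 kt

Leg 1: heading 254.5°; drift +9.9° → track 264.4°, groundspeed 189.0 kt
Leg 2: heading 296.0°; drift +10.1° → track 306.1°, groundspeed 216.2 kt
Leg 3: heading 153.5°; drift -8.4° → track 145.1°, groundspeed 180.8 kt
Leg 4: heading 268.7°; drift +10.6° → track 279.3°, groundspeed 198.2 kt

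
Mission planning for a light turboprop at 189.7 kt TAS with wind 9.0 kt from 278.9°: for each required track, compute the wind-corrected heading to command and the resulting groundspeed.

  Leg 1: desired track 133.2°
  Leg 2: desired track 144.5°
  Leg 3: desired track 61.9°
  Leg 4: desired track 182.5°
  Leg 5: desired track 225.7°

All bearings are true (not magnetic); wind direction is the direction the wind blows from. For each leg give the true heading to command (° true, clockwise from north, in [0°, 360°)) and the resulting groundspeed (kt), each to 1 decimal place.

Leg 1: heading=134.7°, groundspeed=197.1 kt
Leg 2: heading=146.4°, groundspeed=195.9 kt
Leg 3: heading=60.3°, groundspeed=196.8 kt
Leg 4: heading=185.2°, groundspeed=190.5 kt
Leg 5: heading=227.9°, groundspeed=184.2 kt

Leg 1: desired track 133.2°; wind correction +1.5° → command heading 134.7°, groundspeed 197.1 kt
Leg 2: desired track 144.5°; wind correction +1.9° → command heading 146.4°, groundspeed 195.9 kt
Leg 3: desired track 61.9°; wind correction -1.6° → command heading 60.3°, groundspeed 196.8 kt
Leg 4: desired track 182.5°; wind correction +2.7° → command heading 185.2°, groundspeed 190.5 kt
Leg 5: desired track 225.7°; wind correction +2.2° → command heading 227.9°, groundspeed 184.2 kt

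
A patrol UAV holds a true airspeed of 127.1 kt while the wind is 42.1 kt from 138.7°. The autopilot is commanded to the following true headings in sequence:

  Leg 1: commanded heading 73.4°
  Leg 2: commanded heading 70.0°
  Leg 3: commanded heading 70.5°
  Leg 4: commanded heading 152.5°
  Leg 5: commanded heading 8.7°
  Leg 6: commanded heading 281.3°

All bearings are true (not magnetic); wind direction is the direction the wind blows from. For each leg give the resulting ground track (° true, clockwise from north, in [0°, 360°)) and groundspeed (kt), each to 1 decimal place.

Leg 1: track=54.1°, groundspeed=116.0 kt
Leg 2: track=50.7°, groundspeed=118.5 kt
Leg 3: track=51.2°, groundspeed=118.1 kt
Leg 4: track=159.1°, groundspeed=86.8 kt
Leg 5: track=356.9°, groundspeed=157.5 kt
Leg 6: track=290.3°, groundspeed=162.6 kt

Leg 1: heading 73.4°; drift -19.3° → track 54.1°, groundspeed 116.0 kt
Leg 2: heading 70.0°; drift -19.3° → track 50.7°, groundspeed 118.5 kt
Leg 3: heading 70.5°; drift -19.3° → track 51.2°, groundspeed 118.1 kt
Leg 4: heading 152.5°; drift +6.6° → track 159.1°, groundspeed 86.8 kt
Leg 5: heading 8.7°; drift -11.8° → track 356.9°, groundspeed 157.5 kt
Leg 6: heading 281.3°; drift +9.0° → track 290.3°, groundspeed 162.6 kt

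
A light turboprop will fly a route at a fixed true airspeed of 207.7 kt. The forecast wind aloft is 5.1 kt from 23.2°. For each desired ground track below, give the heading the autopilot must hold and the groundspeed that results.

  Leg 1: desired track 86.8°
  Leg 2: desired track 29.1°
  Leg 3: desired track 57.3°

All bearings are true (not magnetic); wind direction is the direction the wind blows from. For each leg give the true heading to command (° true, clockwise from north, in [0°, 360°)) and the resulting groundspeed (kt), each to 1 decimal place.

Leg 1: desired track 86.8°; wind correction -1.3° → command heading 85.5°, groundspeed 205.4 kt
Leg 2: desired track 29.1°; wind correction -0.1° → command heading 29.0°, groundspeed 202.6 kt
Leg 3: desired track 57.3°; wind correction -0.8° → command heading 56.5°, groundspeed 203.5 kt

Leg 1: heading=85.5°, groundspeed=205.4 kt
Leg 2: heading=29.0°, groundspeed=202.6 kt
Leg 3: heading=56.5°, groundspeed=203.5 kt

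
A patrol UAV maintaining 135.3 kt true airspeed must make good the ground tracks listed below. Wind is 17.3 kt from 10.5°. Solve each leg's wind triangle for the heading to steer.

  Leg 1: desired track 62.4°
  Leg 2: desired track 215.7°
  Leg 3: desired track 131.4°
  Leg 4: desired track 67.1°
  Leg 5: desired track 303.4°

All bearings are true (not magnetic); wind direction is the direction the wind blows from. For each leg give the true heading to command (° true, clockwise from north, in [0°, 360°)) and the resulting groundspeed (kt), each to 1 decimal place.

Leg 1: heading=56.6°, groundspeed=123.9 kt
Leg 2: heading=218.8°, groundspeed=150.8 kt
Leg 3: heading=125.1°, groundspeed=143.4 kt
Leg 4: heading=61.0°, groundspeed=125.0 kt
Leg 5: heading=310.2°, groundspeed=127.6 kt

Leg 1: desired track 62.4°; wind correction -5.8° → command heading 56.6°, groundspeed 123.9 kt
Leg 2: desired track 215.7°; wind correction +3.1° → command heading 218.8°, groundspeed 150.8 kt
Leg 3: desired track 131.4°; wind correction -6.3° → command heading 125.1°, groundspeed 143.4 kt
Leg 4: desired track 67.1°; wind correction -6.1° → command heading 61.0°, groundspeed 125.0 kt
Leg 5: desired track 303.4°; wind correction +6.8° → command heading 310.2°, groundspeed 127.6 kt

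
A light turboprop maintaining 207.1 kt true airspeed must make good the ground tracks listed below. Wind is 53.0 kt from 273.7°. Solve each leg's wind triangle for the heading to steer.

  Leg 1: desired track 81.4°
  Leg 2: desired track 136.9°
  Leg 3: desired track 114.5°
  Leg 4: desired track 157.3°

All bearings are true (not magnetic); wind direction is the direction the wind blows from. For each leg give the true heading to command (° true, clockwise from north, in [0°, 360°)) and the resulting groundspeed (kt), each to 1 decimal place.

Leg 1: heading=78.3°, groundspeed=258.6 kt
Leg 2: heading=147.0°, groundspeed=242.5 kt
Leg 3: heading=119.7°, groundspeed=255.8 kt
Leg 4: heading=170.6°, groundspeed=225.2 kt

Leg 1: desired track 81.4°; wind correction -3.1° → command heading 78.3°, groundspeed 258.6 kt
Leg 2: desired track 136.9°; wind correction +10.1° → command heading 147.0°, groundspeed 242.5 kt
Leg 3: desired track 114.5°; wind correction +5.2° → command heading 119.7°, groundspeed 255.8 kt
Leg 4: desired track 157.3°; wind correction +13.3° → command heading 170.6°, groundspeed 225.2 kt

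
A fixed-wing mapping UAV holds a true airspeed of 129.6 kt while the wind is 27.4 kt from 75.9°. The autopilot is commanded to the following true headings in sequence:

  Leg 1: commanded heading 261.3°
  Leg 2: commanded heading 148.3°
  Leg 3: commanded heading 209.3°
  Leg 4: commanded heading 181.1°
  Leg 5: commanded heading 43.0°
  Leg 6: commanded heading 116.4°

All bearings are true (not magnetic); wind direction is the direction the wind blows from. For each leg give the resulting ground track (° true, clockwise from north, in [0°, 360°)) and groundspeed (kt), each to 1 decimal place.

Leg 1: heading 261.3°; drift -0.9° → track 260.4°, groundspeed 156.9 kt
Leg 2: heading 148.3°; drift +12.1° → track 160.4°, groundspeed 124.1 kt
Leg 3: heading 209.3°; drift +7.6° → track 216.9°, groundspeed 149.8 kt
Leg 4: heading 181.1°; drift +10.9° → track 192.0°, groundspeed 139.3 kt
Leg 5: heading 43.0°; drift -7.9° → track 35.1°, groundspeed 107.6 kt
Leg 6: heading 116.4°; drift +9.3° → track 125.7°, groundspeed 110.2 kt

Leg 1: track=260.4°, groundspeed=156.9 kt
Leg 2: track=160.4°, groundspeed=124.1 kt
Leg 3: track=216.9°, groundspeed=149.8 kt
Leg 4: track=192.0°, groundspeed=139.3 kt
Leg 5: track=35.1°, groundspeed=107.6 kt
Leg 6: track=125.7°, groundspeed=110.2 kt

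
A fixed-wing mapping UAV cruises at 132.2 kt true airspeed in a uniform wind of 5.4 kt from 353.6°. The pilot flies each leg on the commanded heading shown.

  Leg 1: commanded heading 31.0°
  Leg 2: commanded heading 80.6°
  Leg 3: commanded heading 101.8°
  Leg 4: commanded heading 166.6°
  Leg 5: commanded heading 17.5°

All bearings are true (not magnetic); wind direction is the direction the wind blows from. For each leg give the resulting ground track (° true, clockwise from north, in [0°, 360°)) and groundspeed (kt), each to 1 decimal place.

Leg 1: track=32.5°, groundspeed=128.0 kt
Leg 2: track=82.9°, groundspeed=132.0 kt
Leg 3: track=104.0°, groundspeed=134.0 kt
Leg 4: track=166.9°, groundspeed=137.6 kt
Leg 5: track=18.5°, groundspeed=127.3 kt

Leg 1: heading 31.0°; drift +1.5° → track 32.5°, groundspeed 128.0 kt
Leg 2: heading 80.6°; drift +2.3° → track 82.9°, groundspeed 132.0 kt
Leg 3: heading 101.8°; drift +2.2° → track 104.0°, groundspeed 134.0 kt
Leg 4: heading 166.6°; drift +0.3° → track 166.9°, groundspeed 137.6 kt
Leg 5: heading 17.5°; drift +1.0° → track 18.5°, groundspeed 127.3 kt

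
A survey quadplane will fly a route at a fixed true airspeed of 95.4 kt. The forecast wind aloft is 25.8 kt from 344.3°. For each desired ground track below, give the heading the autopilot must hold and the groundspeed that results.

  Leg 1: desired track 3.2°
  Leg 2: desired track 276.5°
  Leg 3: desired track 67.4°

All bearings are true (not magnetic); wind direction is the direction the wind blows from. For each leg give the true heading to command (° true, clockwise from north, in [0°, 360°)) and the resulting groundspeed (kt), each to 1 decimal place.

Leg 1: heading=358.2°, groundspeed=70.6 kt
Leg 2: heading=291.0°, groundspeed=82.6 kt
Leg 3: heading=51.8°, groundspeed=88.8 kt

Leg 1: desired track 3.2°; wind correction -5.0° → command heading 358.2°, groundspeed 70.6 kt
Leg 2: desired track 276.5°; wind correction +14.5° → command heading 291.0°, groundspeed 82.6 kt
Leg 3: desired track 67.4°; wind correction -15.6° → command heading 51.8°, groundspeed 88.8 kt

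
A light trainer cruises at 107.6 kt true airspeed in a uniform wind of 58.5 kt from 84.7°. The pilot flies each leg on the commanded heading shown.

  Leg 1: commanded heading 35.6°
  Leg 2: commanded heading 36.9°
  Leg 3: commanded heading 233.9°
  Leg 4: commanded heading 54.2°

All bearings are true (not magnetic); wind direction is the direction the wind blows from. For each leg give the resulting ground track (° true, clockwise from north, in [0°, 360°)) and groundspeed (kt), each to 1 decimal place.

Leg 1: track=3.1°, groundspeed=82.2 kt
Leg 2: track=4.5°, groundspeed=80.9 kt
Leg 3: track=244.6°, groundspeed=160.7 kt
Leg 4: track=26.8°, groundspeed=64.4 kt

Leg 1: heading 35.6°; drift -32.5° → track 3.1°, groundspeed 82.2 kt
Leg 2: heading 36.9°; drift -32.4° → track 4.5°, groundspeed 80.9 kt
Leg 3: heading 233.9°; drift +10.7° → track 244.6°, groundspeed 160.7 kt
Leg 4: heading 54.2°; drift -27.4° → track 26.8°, groundspeed 64.4 kt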